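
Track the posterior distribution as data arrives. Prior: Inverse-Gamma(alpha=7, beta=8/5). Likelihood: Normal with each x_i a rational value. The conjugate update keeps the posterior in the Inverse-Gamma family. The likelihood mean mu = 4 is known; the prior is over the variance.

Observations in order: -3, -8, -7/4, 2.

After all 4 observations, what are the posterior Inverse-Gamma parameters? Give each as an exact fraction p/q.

alpha=9, beta=18661/160

obs 1: x=-3 → posterior Inverse-Gamma(15/2, 261/10)
obs 2: x=-8 → posterior Inverse-Gamma(8, 981/10)
obs 3: x=-7/4 → posterior Inverse-Gamma(17/2, 18341/160)
obs 4: x=2 → posterior Inverse-Gamma(9, 18661/160)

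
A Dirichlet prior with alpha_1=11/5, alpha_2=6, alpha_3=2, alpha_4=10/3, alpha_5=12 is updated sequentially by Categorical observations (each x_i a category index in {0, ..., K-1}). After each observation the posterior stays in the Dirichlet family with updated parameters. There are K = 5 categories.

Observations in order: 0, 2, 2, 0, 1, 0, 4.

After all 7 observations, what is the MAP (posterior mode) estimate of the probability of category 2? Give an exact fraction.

obs 1: x=0 → posterior Dirichlet(16/5, 6, 2, 10/3, 12)
obs 2: x=2 → posterior Dirichlet(16/5, 6, 3, 10/3, 12)
obs 3: x=2 → posterior Dirichlet(16/5, 6, 4, 10/3, 12)
obs 4: x=0 → posterior Dirichlet(21/5, 6, 4, 10/3, 12)
obs 5: x=1 → posterior Dirichlet(21/5, 7, 4, 10/3, 12)
obs 6: x=0 → posterior Dirichlet(26/5, 7, 4, 10/3, 12)
obs 7: x=4 → posterior Dirichlet(26/5, 7, 4, 10/3, 13)

45/413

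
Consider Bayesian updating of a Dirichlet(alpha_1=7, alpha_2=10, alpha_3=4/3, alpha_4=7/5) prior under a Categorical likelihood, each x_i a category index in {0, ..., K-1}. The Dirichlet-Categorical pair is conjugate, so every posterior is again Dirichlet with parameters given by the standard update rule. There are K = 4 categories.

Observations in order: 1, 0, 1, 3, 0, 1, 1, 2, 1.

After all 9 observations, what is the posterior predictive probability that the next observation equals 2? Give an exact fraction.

35/431

obs 1: x=1 → posterior Dirichlet(7, 11, 4/3, 7/5)
obs 2: x=0 → posterior Dirichlet(8, 11, 4/3, 7/5)
obs 3: x=1 → posterior Dirichlet(8, 12, 4/3, 7/5)
obs 4: x=3 → posterior Dirichlet(8, 12, 4/3, 12/5)
obs 5: x=0 → posterior Dirichlet(9, 12, 4/3, 12/5)
obs 6: x=1 → posterior Dirichlet(9, 13, 4/3, 12/5)
obs 7: x=1 → posterior Dirichlet(9, 14, 4/3, 12/5)
obs 8: x=2 → posterior Dirichlet(9, 14, 7/3, 12/5)
obs 9: x=1 → posterior Dirichlet(9, 15, 7/3, 12/5)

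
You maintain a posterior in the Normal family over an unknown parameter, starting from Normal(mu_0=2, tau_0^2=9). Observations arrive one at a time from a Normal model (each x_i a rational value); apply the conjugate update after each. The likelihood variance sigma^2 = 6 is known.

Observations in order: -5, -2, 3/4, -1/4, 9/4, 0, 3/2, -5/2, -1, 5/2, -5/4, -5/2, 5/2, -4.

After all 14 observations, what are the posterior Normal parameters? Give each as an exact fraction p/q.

obs 1: x=-5 → posterior Normal(-11/5, 18/5)
obs 2: x=-2 → posterior Normal(-17/8, 9/4)
obs 3: x=3/4 → posterior Normal(-59/44, 18/11)
obs 4: x=-1/4 → posterior Normal(-31/28, 9/7)
obs 5: x=9/4 → posterior Normal(-35/68, 18/17)
obs 6: x=0 → posterior Normal(-7/16, 9/10)
obs 7: x=3/2 → posterior Normal(-17/92, 18/23)
obs 8: x=-5/2 → posterior Normal(-47/104, 9/13)
obs 9: x=-1 → posterior Normal(-59/116, 18/29)
obs 10: x=5/2 → posterior Normal(-29/128, 9/16)
obs 11: x=-5/4 → posterior Normal(-11/35, 18/35)
obs 12: x=-5/2 → posterior Normal(-37/76, 9/19)
obs 13: x=5/2 → posterior Normal(-11/41, 18/41)
obs 14: x=-4 → posterior Normal(-23/44, 9/22)

mu_0=-23/44, tau_0^2=9/22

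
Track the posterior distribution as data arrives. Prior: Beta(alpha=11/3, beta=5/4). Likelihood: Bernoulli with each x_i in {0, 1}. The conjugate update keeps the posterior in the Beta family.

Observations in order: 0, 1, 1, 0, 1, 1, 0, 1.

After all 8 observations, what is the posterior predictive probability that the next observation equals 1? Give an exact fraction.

obs 1: x=0 → posterior Beta(11/3, 9/4)
obs 2: x=1 → posterior Beta(14/3, 9/4)
obs 3: x=1 → posterior Beta(17/3, 9/4)
obs 4: x=0 → posterior Beta(17/3, 13/4)
obs 5: x=1 → posterior Beta(20/3, 13/4)
obs 6: x=1 → posterior Beta(23/3, 13/4)
obs 7: x=0 → posterior Beta(23/3, 17/4)
obs 8: x=1 → posterior Beta(26/3, 17/4)

104/155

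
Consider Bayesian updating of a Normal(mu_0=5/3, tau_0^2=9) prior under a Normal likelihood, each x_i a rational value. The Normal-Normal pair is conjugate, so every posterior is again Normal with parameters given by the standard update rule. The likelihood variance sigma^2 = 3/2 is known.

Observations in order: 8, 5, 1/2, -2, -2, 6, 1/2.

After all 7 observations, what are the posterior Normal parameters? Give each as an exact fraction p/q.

obs 1: x=8 → posterior Normal(149/21, 9/7)
obs 2: x=5 → posterior Normal(239/39, 9/13)
obs 3: x=1/2 → posterior Normal(248/57, 9/19)
obs 4: x=-2 → posterior Normal(212/75, 9/25)
obs 5: x=-2 → posterior Normal(176/93, 9/31)
obs 6: x=6 → posterior Normal(284/111, 9/37)
obs 7: x=1/2 → posterior Normal(293/129, 9/43)

mu_0=293/129, tau_0^2=9/43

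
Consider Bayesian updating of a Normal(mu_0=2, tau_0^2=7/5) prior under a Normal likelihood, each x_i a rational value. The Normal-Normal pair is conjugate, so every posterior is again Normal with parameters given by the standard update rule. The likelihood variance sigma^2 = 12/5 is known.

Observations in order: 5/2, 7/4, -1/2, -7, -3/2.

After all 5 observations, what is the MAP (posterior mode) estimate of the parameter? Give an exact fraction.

obs 1: x=5/2 → posterior Normal(83/38, 84/95)
obs 2: x=7/4 → posterior Normal(215/104, 42/65)
obs 3: x=-1/2 → posterior Normal(67/44, 28/55)
obs 4: x=-7 → posterior Normal(1/32, 21/50)
obs 5: x=-3/2 → posterior Normal(-37/188, 84/235)

-37/188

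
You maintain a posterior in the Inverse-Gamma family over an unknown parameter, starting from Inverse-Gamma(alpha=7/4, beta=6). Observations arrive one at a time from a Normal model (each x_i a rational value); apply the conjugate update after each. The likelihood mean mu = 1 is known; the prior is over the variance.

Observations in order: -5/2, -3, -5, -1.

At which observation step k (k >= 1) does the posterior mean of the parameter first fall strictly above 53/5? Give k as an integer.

obs 1: x=-5/2 → posterior Inverse-Gamma(9/4, 97/8)
obs 2: x=-3 → posterior Inverse-Gamma(11/4, 161/8)
obs 3: x=-5 → posterior Inverse-Gamma(13/4, 305/8)
obs 4: x=-1 → posterior Inverse-Gamma(15/4, 321/8)

k = 2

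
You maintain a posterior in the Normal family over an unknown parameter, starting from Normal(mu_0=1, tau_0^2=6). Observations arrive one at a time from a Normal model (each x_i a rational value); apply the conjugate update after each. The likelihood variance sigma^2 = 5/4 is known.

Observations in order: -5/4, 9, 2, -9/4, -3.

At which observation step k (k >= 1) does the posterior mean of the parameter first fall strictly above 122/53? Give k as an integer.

k = 2

obs 1: x=-5/4 → posterior Normal(-25/29, 30/29)
obs 2: x=9 → posterior Normal(191/53, 30/53)
obs 3: x=2 → posterior Normal(239/77, 30/77)
obs 4: x=-9/4 → posterior Normal(185/101, 30/101)
obs 5: x=-3 → posterior Normal(113/125, 6/25)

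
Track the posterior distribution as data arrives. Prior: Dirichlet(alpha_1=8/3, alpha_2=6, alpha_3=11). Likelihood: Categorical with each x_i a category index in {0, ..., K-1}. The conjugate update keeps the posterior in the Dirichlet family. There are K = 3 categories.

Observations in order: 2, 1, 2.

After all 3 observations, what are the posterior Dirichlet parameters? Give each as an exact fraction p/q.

alpha_1=8/3, alpha_2=7, alpha_3=13

obs 1: x=2 → posterior Dirichlet(8/3, 6, 12)
obs 2: x=1 → posterior Dirichlet(8/3, 7, 12)
obs 3: x=2 → posterior Dirichlet(8/3, 7, 13)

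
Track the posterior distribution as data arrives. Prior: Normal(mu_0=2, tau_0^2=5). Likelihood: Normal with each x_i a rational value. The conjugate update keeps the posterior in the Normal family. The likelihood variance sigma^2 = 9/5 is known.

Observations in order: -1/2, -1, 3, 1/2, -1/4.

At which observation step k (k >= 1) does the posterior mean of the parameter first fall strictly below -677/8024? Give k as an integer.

k = 2

obs 1: x=-1/2 → posterior Normal(11/68, 45/34)
obs 2: x=-1 → posterior Normal(-39/118, 45/59)
obs 3: x=3 → posterior Normal(37/56, 15/28)
obs 4: x=1/2 → posterior Normal(68/109, 45/109)
obs 5: x=-1/4 → posterior Normal(247/536, 45/134)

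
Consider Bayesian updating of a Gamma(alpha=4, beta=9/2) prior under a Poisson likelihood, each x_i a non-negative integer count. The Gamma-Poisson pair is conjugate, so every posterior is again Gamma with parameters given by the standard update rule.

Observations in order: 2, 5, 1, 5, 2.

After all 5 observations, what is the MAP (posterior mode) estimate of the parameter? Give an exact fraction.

obs 1: x=2 → posterior Gamma(6, 11/2)
obs 2: x=5 → posterior Gamma(11, 13/2)
obs 3: x=1 → posterior Gamma(12, 15/2)
obs 4: x=5 → posterior Gamma(17, 17/2)
obs 5: x=2 → posterior Gamma(19, 19/2)

36/19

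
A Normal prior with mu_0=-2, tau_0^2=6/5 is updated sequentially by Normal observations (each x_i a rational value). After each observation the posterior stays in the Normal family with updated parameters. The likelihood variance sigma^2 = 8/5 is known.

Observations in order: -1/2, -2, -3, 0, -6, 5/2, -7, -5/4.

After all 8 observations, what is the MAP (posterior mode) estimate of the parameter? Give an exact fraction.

-239/112

obs 1: x=-1/2 → posterior Normal(-19/14, 24/35)
obs 2: x=-2 → posterior Normal(-31/20, 12/25)
obs 3: x=-3 → posterior Normal(-49/26, 24/65)
obs 4: x=0 → posterior Normal(-49/32, 3/10)
obs 5: x=-6 → posterior Normal(-85/38, 24/95)
obs 6: x=5/2 → posterior Normal(-35/22, 12/55)
obs 7: x=-7 → posterior Normal(-56/25, 24/125)
obs 8: x=-5/4 → posterior Normal(-239/112, 6/35)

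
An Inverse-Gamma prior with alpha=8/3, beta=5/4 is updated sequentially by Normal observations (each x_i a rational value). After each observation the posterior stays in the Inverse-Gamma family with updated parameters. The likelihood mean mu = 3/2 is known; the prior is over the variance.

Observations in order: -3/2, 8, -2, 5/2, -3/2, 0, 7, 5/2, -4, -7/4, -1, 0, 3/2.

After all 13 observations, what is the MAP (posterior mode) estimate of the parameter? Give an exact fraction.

obs 1: x=-3/2 → posterior Inverse-Gamma(19/6, 23/4)
obs 2: x=8 → posterior Inverse-Gamma(11/3, 215/8)
obs 3: x=-2 → posterior Inverse-Gamma(25/6, 33)
obs 4: x=5/2 → posterior Inverse-Gamma(14/3, 67/2)
obs 5: x=-3/2 → posterior Inverse-Gamma(31/6, 38)
obs 6: x=0 → posterior Inverse-Gamma(17/3, 313/8)
obs 7: x=7 → posterior Inverse-Gamma(37/6, 217/4)
obs 8: x=5/2 → posterior Inverse-Gamma(20/3, 219/4)
obs 9: x=-4 → posterior Inverse-Gamma(43/6, 559/8)
obs 10: x=-7/4 → posterior Inverse-Gamma(23/3, 2405/32)
obs 11: x=-1 → posterior Inverse-Gamma(49/6, 2505/32)
obs 12: x=0 → posterior Inverse-Gamma(26/3, 2541/32)
obs 13: x=3/2 → posterior Inverse-Gamma(55/6, 2541/32)

7623/976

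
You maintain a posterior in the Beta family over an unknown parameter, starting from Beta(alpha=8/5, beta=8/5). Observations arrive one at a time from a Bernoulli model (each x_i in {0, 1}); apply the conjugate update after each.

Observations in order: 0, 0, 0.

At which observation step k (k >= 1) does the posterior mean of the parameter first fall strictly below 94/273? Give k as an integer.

k = 2

obs 1: x=0 → posterior Beta(8/5, 13/5)
obs 2: x=0 → posterior Beta(8/5, 18/5)
obs 3: x=0 → posterior Beta(8/5, 23/5)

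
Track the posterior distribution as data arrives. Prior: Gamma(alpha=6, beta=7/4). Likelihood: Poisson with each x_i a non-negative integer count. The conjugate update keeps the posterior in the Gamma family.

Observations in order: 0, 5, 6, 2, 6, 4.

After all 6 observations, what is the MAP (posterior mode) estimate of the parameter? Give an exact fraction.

112/31

obs 1: x=0 → posterior Gamma(6, 11/4)
obs 2: x=5 → posterior Gamma(11, 15/4)
obs 3: x=6 → posterior Gamma(17, 19/4)
obs 4: x=2 → posterior Gamma(19, 23/4)
obs 5: x=6 → posterior Gamma(25, 27/4)
obs 6: x=4 → posterior Gamma(29, 31/4)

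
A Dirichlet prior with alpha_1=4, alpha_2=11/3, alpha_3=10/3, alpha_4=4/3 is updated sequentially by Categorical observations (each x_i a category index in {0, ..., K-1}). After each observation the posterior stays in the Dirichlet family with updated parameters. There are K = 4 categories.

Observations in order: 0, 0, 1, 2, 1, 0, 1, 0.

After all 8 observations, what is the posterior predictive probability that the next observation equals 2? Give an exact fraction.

obs 1: x=0 → posterior Dirichlet(5, 11/3, 10/3, 4/3)
obs 2: x=0 → posterior Dirichlet(6, 11/3, 10/3, 4/3)
obs 3: x=1 → posterior Dirichlet(6, 14/3, 10/3, 4/3)
obs 4: x=2 → posterior Dirichlet(6, 14/3, 13/3, 4/3)
obs 5: x=1 → posterior Dirichlet(6, 17/3, 13/3, 4/3)
obs 6: x=0 → posterior Dirichlet(7, 17/3, 13/3, 4/3)
obs 7: x=1 → posterior Dirichlet(7, 20/3, 13/3, 4/3)
obs 8: x=0 → posterior Dirichlet(8, 20/3, 13/3, 4/3)

13/61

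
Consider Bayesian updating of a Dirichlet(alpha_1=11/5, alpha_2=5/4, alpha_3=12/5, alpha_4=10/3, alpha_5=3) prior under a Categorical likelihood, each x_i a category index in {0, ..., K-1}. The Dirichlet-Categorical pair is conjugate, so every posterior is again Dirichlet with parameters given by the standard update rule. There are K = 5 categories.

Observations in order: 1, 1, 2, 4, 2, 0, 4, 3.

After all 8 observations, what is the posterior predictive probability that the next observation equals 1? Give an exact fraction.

obs 1: x=1 → posterior Dirichlet(11/5, 9/4, 12/5, 10/3, 3)
obs 2: x=1 → posterior Dirichlet(11/5, 13/4, 12/5, 10/3, 3)
obs 3: x=2 → posterior Dirichlet(11/5, 13/4, 17/5, 10/3, 3)
obs 4: x=4 → posterior Dirichlet(11/5, 13/4, 17/5, 10/3, 4)
obs 5: x=2 → posterior Dirichlet(11/5, 13/4, 22/5, 10/3, 4)
obs 6: x=0 → posterior Dirichlet(16/5, 13/4, 22/5, 10/3, 4)
obs 7: x=4 → posterior Dirichlet(16/5, 13/4, 22/5, 10/3, 5)
obs 8: x=3 → posterior Dirichlet(16/5, 13/4, 22/5, 13/3, 5)

195/1211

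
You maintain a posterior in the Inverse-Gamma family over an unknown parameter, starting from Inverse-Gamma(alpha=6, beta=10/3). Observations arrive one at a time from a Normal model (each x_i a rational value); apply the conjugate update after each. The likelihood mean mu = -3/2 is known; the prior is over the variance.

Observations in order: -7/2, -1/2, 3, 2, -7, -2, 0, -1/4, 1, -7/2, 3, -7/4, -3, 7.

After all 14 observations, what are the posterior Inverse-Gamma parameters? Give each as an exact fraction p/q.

obs 1: x=-7/2 → posterior Inverse-Gamma(13/2, 16/3)
obs 2: x=-1/2 → posterior Inverse-Gamma(7, 35/6)
obs 3: x=3 → posterior Inverse-Gamma(15/2, 383/24)
obs 4: x=2 → posterior Inverse-Gamma(8, 265/12)
obs 5: x=-7 → posterior Inverse-Gamma(17/2, 893/24)
obs 6: x=-2 → posterior Inverse-Gamma(9, 112/3)
obs 7: x=0 → posterior Inverse-Gamma(19/2, 923/24)
obs 8: x=-1/4 → posterior Inverse-Gamma(10, 3767/96)
obs 9: x=1 → posterior Inverse-Gamma(21/2, 4067/96)
obs 10: x=-7/2 → posterior Inverse-Gamma(11, 4259/96)
obs 11: x=3 → posterior Inverse-Gamma(23/2, 5231/96)
obs 12: x=-7/4 → posterior Inverse-Gamma(12, 2617/48)
obs 13: x=-3 → posterior Inverse-Gamma(25/2, 2671/48)
obs 14: x=7 → posterior Inverse-Gamma(13, 4405/48)

alpha=13, beta=4405/48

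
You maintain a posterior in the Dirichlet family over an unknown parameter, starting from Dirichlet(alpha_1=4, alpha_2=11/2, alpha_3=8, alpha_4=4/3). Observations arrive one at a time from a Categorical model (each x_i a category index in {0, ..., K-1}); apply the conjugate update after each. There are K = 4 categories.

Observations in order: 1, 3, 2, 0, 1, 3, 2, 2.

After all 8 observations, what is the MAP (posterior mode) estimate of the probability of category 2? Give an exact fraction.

obs 1: x=1 → posterior Dirichlet(4, 13/2, 8, 4/3)
obs 2: x=3 → posterior Dirichlet(4, 13/2, 8, 7/3)
obs 3: x=2 → posterior Dirichlet(4, 13/2, 9, 7/3)
obs 4: x=0 → posterior Dirichlet(5, 13/2, 9, 7/3)
obs 5: x=1 → posterior Dirichlet(5, 15/2, 9, 7/3)
obs 6: x=3 → posterior Dirichlet(5, 15/2, 9, 10/3)
obs 7: x=2 → posterior Dirichlet(5, 15/2, 10, 10/3)
obs 8: x=2 → posterior Dirichlet(5, 15/2, 11, 10/3)

60/137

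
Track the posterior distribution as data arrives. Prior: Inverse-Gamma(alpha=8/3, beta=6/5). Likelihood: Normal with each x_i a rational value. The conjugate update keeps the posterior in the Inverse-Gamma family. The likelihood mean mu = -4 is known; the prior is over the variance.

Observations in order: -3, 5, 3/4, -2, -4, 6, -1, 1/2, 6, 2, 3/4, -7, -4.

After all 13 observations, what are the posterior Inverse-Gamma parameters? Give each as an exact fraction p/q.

alpha=55/6, beta=16311/80

obs 1: x=-3 → posterior Inverse-Gamma(19/6, 17/10)
obs 2: x=5 → posterior Inverse-Gamma(11/3, 211/5)
obs 3: x=3/4 → posterior Inverse-Gamma(25/6, 8557/160)
obs 4: x=-2 → posterior Inverse-Gamma(14/3, 8877/160)
obs 5: x=-4 → posterior Inverse-Gamma(31/6, 8877/160)
obs 6: x=6 → posterior Inverse-Gamma(17/3, 16877/160)
obs 7: x=-1 → posterior Inverse-Gamma(37/6, 17597/160)
obs 8: x=1/2 → posterior Inverse-Gamma(20/3, 19217/160)
obs 9: x=6 → posterior Inverse-Gamma(43/6, 27217/160)
obs 10: x=2 → posterior Inverse-Gamma(23/3, 30097/160)
obs 11: x=3/4 → posterior Inverse-Gamma(49/6, 15951/80)
obs 12: x=-7 → posterior Inverse-Gamma(26/3, 16311/80)
obs 13: x=-4 → posterior Inverse-Gamma(55/6, 16311/80)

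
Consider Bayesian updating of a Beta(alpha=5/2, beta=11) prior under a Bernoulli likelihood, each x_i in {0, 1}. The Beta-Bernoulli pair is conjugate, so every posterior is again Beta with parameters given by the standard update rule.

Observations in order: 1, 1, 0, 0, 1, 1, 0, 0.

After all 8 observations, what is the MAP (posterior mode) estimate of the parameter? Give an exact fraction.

obs 1: x=1 → posterior Beta(7/2, 11)
obs 2: x=1 → posterior Beta(9/2, 11)
obs 3: x=0 → posterior Beta(9/2, 12)
obs 4: x=0 → posterior Beta(9/2, 13)
obs 5: x=1 → posterior Beta(11/2, 13)
obs 6: x=1 → posterior Beta(13/2, 13)
obs 7: x=0 → posterior Beta(13/2, 14)
obs 8: x=0 → posterior Beta(13/2, 15)

11/39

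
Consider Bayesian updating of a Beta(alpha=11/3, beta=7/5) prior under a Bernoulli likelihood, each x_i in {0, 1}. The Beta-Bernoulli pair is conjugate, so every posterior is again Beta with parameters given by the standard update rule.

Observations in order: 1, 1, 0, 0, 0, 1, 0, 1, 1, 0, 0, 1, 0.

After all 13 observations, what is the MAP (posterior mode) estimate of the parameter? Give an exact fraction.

obs 1: x=1 → posterior Beta(14/3, 7/5)
obs 2: x=1 → posterior Beta(17/3, 7/5)
obs 3: x=0 → posterior Beta(17/3, 12/5)
obs 4: x=0 → posterior Beta(17/3, 17/5)
obs 5: x=0 → posterior Beta(17/3, 22/5)
obs 6: x=1 → posterior Beta(20/3, 22/5)
obs 7: x=0 → posterior Beta(20/3, 27/5)
obs 8: x=1 → posterior Beta(23/3, 27/5)
obs 9: x=1 → posterior Beta(26/3, 27/5)
obs 10: x=0 → posterior Beta(26/3, 32/5)
obs 11: x=0 → posterior Beta(26/3, 37/5)
obs 12: x=1 → posterior Beta(29/3, 37/5)
obs 13: x=0 → posterior Beta(29/3, 42/5)

130/241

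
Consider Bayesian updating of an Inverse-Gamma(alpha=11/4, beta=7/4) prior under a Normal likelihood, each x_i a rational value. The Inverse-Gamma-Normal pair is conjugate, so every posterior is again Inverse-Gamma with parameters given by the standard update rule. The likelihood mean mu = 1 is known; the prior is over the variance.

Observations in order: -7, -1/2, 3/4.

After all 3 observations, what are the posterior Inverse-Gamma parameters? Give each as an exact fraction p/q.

obs 1: x=-7 → posterior Inverse-Gamma(13/4, 135/4)
obs 2: x=-1/2 → posterior Inverse-Gamma(15/4, 279/8)
obs 3: x=3/4 → posterior Inverse-Gamma(17/4, 1117/32)

alpha=17/4, beta=1117/32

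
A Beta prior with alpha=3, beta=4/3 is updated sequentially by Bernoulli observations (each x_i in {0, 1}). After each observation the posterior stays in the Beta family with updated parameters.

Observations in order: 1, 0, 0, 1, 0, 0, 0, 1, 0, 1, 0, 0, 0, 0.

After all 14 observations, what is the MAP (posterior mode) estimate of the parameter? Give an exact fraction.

18/49

obs 1: x=1 → posterior Beta(4, 4/3)
obs 2: x=0 → posterior Beta(4, 7/3)
obs 3: x=0 → posterior Beta(4, 10/3)
obs 4: x=1 → posterior Beta(5, 10/3)
obs 5: x=0 → posterior Beta(5, 13/3)
obs 6: x=0 → posterior Beta(5, 16/3)
obs 7: x=0 → posterior Beta(5, 19/3)
obs 8: x=1 → posterior Beta(6, 19/3)
obs 9: x=0 → posterior Beta(6, 22/3)
obs 10: x=1 → posterior Beta(7, 22/3)
obs 11: x=0 → posterior Beta(7, 25/3)
obs 12: x=0 → posterior Beta(7, 28/3)
obs 13: x=0 → posterior Beta(7, 31/3)
obs 14: x=0 → posterior Beta(7, 34/3)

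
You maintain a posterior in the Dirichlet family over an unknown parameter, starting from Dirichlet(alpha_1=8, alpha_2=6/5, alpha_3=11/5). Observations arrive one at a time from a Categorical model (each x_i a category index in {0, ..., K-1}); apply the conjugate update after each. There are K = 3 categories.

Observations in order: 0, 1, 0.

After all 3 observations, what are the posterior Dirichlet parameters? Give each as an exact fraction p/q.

alpha_1=10, alpha_2=11/5, alpha_3=11/5

obs 1: x=0 → posterior Dirichlet(9, 6/5, 11/5)
obs 2: x=1 → posterior Dirichlet(9, 11/5, 11/5)
obs 3: x=0 → posterior Dirichlet(10, 11/5, 11/5)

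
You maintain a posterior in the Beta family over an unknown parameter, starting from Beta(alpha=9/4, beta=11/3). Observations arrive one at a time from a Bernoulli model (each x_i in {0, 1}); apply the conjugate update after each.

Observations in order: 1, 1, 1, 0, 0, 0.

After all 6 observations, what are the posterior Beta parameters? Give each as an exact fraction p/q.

obs 1: x=1 → posterior Beta(13/4, 11/3)
obs 2: x=1 → posterior Beta(17/4, 11/3)
obs 3: x=1 → posterior Beta(21/4, 11/3)
obs 4: x=0 → posterior Beta(21/4, 14/3)
obs 5: x=0 → posterior Beta(21/4, 17/3)
obs 6: x=0 → posterior Beta(21/4, 20/3)

alpha=21/4, beta=20/3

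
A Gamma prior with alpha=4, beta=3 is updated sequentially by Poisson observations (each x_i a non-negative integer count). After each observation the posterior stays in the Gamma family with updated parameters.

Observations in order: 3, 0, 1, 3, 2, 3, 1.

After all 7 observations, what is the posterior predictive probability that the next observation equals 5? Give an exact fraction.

2034900000000000000000/81402749386839761113321

obs 1: x=3 → posterior Gamma(7, 4)
obs 2: x=0 → posterior Gamma(7, 5)
obs 3: x=1 → posterior Gamma(8, 6)
obs 4: x=3 → posterior Gamma(11, 7)
obs 5: x=2 → posterior Gamma(13, 8)
obs 6: x=3 → posterior Gamma(16, 9)
obs 7: x=1 → posterior Gamma(17, 10)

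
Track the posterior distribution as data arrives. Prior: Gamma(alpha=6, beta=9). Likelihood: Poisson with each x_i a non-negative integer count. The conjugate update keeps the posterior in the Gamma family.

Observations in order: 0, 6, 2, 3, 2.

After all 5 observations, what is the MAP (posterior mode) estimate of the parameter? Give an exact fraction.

9/7

obs 1: x=0 → posterior Gamma(6, 10)
obs 2: x=6 → posterior Gamma(12, 11)
obs 3: x=2 → posterior Gamma(14, 12)
obs 4: x=3 → posterior Gamma(17, 13)
obs 5: x=2 → posterior Gamma(19, 14)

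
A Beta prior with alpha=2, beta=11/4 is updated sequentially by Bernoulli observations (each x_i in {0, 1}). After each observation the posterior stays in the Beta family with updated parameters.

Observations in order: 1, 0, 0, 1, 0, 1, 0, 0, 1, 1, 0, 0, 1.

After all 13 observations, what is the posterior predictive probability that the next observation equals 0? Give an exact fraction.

39/71

obs 1: x=1 → posterior Beta(3, 11/4)
obs 2: x=0 → posterior Beta(3, 15/4)
obs 3: x=0 → posterior Beta(3, 19/4)
obs 4: x=1 → posterior Beta(4, 19/4)
obs 5: x=0 → posterior Beta(4, 23/4)
obs 6: x=1 → posterior Beta(5, 23/4)
obs 7: x=0 → posterior Beta(5, 27/4)
obs 8: x=0 → posterior Beta(5, 31/4)
obs 9: x=1 → posterior Beta(6, 31/4)
obs 10: x=1 → posterior Beta(7, 31/4)
obs 11: x=0 → posterior Beta(7, 35/4)
obs 12: x=0 → posterior Beta(7, 39/4)
obs 13: x=1 → posterior Beta(8, 39/4)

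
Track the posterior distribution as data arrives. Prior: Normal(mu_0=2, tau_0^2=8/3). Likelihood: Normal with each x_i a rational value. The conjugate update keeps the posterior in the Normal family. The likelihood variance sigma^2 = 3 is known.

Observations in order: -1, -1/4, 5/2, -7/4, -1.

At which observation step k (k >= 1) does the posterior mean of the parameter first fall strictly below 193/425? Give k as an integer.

obs 1: x=-1 → posterior Normal(10/17, 24/17)
obs 2: x=-1/4 → posterior Normal(8/25, 24/25)
obs 3: x=5/2 → posterior Normal(28/33, 8/11)
obs 4: x=-7/4 → posterior Normal(14/41, 24/41)
obs 5: x=-1 → posterior Normal(6/49, 24/49)

k = 2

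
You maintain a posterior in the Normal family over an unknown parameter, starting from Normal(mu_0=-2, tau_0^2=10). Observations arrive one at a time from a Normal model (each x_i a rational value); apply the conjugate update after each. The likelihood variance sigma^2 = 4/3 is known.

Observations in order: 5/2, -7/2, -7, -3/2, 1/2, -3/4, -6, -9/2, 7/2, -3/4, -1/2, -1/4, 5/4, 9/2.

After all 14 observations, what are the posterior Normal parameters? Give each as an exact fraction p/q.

mu_0=-383/424, tau_0^2=5/53

obs 1: x=5/2 → posterior Normal(67/34, 20/17)
obs 2: x=-7/2 → posterior Normal(-19/32, 5/8)
obs 3: x=-7 → posterior Normal(-124/47, 20/47)
obs 4: x=-3/2 → posterior Normal(-293/124, 10/31)
obs 5: x=1/2 → posterior Normal(-139/77, 20/77)
obs 6: x=-3/4 → posterior Normal(-601/368, 5/23)
obs 7: x=-6 → posterior Normal(-961/428, 20/107)
obs 8: x=-9/2 → posterior Normal(-1231/488, 10/61)
obs 9: x=7/2 → posterior Normal(-1021/548, 20/137)
obs 10: x=-3/4 → posterior Normal(-533/304, 5/38)
obs 11: x=-1/2 → posterior Normal(-274/167, 20/167)
obs 12: x=-1/4 → posterior Normal(-1111/728, 10/91)
obs 13: x=5/4 → posterior Normal(-259/197, 20/197)
obs 14: x=9/2 → posterior Normal(-383/424, 5/53)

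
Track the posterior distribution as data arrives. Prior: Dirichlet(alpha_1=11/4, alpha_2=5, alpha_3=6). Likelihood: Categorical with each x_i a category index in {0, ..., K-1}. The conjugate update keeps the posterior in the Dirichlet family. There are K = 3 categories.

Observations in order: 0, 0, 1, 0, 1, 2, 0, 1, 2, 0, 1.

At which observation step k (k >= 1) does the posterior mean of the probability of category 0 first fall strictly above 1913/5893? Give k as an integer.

obs 1: x=0 → posterior Dirichlet(15/4, 5, 6)
obs 2: x=0 → posterior Dirichlet(19/4, 5, 6)
obs 3: x=1 → posterior Dirichlet(19/4, 6, 6)
obs 4: x=0 → posterior Dirichlet(23/4, 6, 6)
obs 5: x=1 → posterior Dirichlet(23/4, 7, 6)
obs 6: x=2 → posterior Dirichlet(23/4, 7, 7)
obs 7: x=0 → posterior Dirichlet(27/4, 7, 7)
obs 8: x=1 → posterior Dirichlet(27/4, 8, 7)
obs 9: x=2 → posterior Dirichlet(27/4, 8, 8)
obs 10: x=0 → posterior Dirichlet(31/4, 8, 8)
obs 11: x=1 → posterior Dirichlet(31/4, 9, 8)

k = 7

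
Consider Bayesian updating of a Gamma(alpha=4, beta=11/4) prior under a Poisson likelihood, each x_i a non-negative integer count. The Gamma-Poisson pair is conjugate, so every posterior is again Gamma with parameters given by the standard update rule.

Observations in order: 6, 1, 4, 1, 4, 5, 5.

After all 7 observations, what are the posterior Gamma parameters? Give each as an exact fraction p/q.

obs 1: x=6 → posterior Gamma(10, 15/4)
obs 2: x=1 → posterior Gamma(11, 19/4)
obs 3: x=4 → posterior Gamma(15, 23/4)
obs 4: x=1 → posterior Gamma(16, 27/4)
obs 5: x=4 → posterior Gamma(20, 31/4)
obs 6: x=5 → posterior Gamma(25, 35/4)
obs 7: x=5 → posterior Gamma(30, 39/4)

alpha=30, beta=39/4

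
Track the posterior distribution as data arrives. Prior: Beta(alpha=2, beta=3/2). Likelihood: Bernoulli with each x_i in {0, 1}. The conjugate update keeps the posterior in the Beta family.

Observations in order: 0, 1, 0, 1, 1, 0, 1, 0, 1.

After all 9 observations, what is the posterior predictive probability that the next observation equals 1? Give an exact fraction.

14/25

obs 1: x=0 → posterior Beta(2, 5/2)
obs 2: x=1 → posterior Beta(3, 5/2)
obs 3: x=0 → posterior Beta(3, 7/2)
obs 4: x=1 → posterior Beta(4, 7/2)
obs 5: x=1 → posterior Beta(5, 7/2)
obs 6: x=0 → posterior Beta(5, 9/2)
obs 7: x=1 → posterior Beta(6, 9/2)
obs 8: x=0 → posterior Beta(6, 11/2)
obs 9: x=1 → posterior Beta(7, 11/2)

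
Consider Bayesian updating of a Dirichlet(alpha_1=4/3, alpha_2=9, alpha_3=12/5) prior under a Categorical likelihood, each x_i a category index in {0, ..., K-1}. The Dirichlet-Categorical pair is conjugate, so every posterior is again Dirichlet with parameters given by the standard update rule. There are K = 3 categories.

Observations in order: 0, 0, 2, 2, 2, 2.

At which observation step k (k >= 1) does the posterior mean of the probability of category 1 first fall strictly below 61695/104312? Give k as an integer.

k = 3

obs 1: x=0 → posterior Dirichlet(7/3, 9, 12/5)
obs 2: x=0 → posterior Dirichlet(10/3, 9, 12/5)
obs 3: x=2 → posterior Dirichlet(10/3, 9, 17/5)
obs 4: x=2 → posterior Dirichlet(10/3, 9, 22/5)
obs 5: x=2 → posterior Dirichlet(10/3, 9, 27/5)
obs 6: x=2 → posterior Dirichlet(10/3, 9, 32/5)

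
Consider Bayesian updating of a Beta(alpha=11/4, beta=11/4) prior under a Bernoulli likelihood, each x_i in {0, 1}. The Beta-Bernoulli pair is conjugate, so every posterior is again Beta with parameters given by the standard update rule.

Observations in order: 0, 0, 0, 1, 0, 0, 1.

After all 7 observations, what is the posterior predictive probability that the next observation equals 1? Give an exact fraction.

19/50

obs 1: x=0 → posterior Beta(11/4, 15/4)
obs 2: x=0 → posterior Beta(11/4, 19/4)
obs 3: x=0 → posterior Beta(11/4, 23/4)
obs 4: x=1 → posterior Beta(15/4, 23/4)
obs 5: x=0 → posterior Beta(15/4, 27/4)
obs 6: x=0 → posterior Beta(15/4, 31/4)
obs 7: x=1 → posterior Beta(19/4, 31/4)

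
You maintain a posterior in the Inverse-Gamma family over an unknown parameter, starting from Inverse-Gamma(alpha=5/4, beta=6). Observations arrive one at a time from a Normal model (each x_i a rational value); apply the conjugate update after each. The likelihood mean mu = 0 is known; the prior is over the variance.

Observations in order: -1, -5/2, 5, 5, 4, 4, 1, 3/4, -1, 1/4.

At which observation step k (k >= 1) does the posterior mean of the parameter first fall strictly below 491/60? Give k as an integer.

obs 1: x=-1 → posterior Inverse-Gamma(7/4, 13/2)
obs 2: x=-5/2 → posterior Inverse-Gamma(9/4, 77/8)
obs 3: x=5 → posterior Inverse-Gamma(11/4, 177/8)
obs 4: x=5 → posterior Inverse-Gamma(13/4, 277/8)
obs 5: x=4 → posterior Inverse-Gamma(15/4, 341/8)
obs 6: x=4 → posterior Inverse-Gamma(17/4, 405/8)
obs 7: x=1 → posterior Inverse-Gamma(19/4, 409/8)
obs 8: x=3/4 → posterior Inverse-Gamma(21/4, 1645/32)
obs 9: x=-1 → posterior Inverse-Gamma(23/4, 1661/32)
obs 10: x=1/4 → posterior Inverse-Gamma(25/4, 831/16)

k = 2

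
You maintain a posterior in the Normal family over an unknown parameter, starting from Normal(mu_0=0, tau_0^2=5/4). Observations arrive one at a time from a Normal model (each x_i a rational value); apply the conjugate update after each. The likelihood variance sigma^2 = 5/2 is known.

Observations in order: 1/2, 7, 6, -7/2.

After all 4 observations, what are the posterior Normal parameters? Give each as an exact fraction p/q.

obs 1: x=1/2 → posterior Normal(1/6, 5/6)
obs 2: x=7 → posterior Normal(15/8, 5/8)
obs 3: x=6 → posterior Normal(27/10, 1/2)
obs 4: x=-7/2 → posterior Normal(5/3, 5/12)

mu_0=5/3, tau_0^2=5/12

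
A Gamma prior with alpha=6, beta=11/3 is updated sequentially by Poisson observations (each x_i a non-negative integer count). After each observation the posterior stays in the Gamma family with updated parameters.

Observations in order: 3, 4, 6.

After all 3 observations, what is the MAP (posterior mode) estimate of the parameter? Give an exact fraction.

27/10

obs 1: x=3 → posterior Gamma(9, 14/3)
obs 2: x=4 → posterior Gamma(13, 17/3)
obs 3: x=6 → posterior Gamma(19, 20/3)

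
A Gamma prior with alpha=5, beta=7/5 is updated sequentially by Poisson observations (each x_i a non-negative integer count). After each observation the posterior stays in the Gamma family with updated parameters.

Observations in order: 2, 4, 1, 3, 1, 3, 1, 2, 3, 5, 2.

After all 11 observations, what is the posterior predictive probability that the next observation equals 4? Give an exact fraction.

obs 1: x=2 → posterior Gamma(7, 12/5)
obs 2: x=4 → posterior Gamma(11, 17/5)
obs 3: x=1 → posterior Gamma(12, 22/5)
obs 4: x=3 → posterior Gamma(15, 27/5)
obs 5: x=1 → posterior Gamma(16, 32/5)
obs 6: x=3 → posterior Gamma(19, 37/5)
obs 7: x=1 → posterior Gamma(20, 42/5)
obs 8: x=2 → posterior Gamma(22, 47/5)
obs 9: x=3 → posterior Gamma(25, 52/5)
obs 10: x=5 → posterior Gamma(30, 57/5)
obs 11: x=2 → posterior Gamma(32, 62/5)

74372729270156187776750280169711382968579362249397992266137600000/547889398733702676213614311297941818478464344374520135510515030481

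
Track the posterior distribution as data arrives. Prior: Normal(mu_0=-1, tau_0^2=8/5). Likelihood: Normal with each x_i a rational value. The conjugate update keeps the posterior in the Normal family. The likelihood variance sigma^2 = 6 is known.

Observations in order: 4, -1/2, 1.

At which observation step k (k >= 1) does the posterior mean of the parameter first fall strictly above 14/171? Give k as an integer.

k = 3

obs 1: x=4 → posterior Normal(1/19, 24/19)
obs 2: x=-1/2 → posterior Normal(-1/23, 24/23)
obs 3: x=1 → posterior Normal(1/9, 8/9)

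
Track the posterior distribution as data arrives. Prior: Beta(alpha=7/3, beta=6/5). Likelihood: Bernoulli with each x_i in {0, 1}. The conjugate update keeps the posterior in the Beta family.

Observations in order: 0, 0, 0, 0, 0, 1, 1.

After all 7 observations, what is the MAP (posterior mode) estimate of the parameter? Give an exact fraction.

obs 1: x=0 → posterior Beta(7/3, 11/5)
obs 2: x=0 → posterior Beta(7/3, 16/5)
obs 3: x=0 → posterior Beta(7/3, 21/5)
obs 4: x=0 → posterior Beta(7/3, 26/5)
obs 5: x=0 → posterior Beta(7/3, 31/5)
obs 6: x=1 → posterior Beta(10/3, 31/5)
obs 7: x=1 → posterior Beta(13/3, 31/5)

25/64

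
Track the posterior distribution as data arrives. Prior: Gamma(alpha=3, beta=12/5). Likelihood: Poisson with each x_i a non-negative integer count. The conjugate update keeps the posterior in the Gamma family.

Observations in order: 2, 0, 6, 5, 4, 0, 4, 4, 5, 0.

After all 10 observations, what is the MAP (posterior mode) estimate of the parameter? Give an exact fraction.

80/31

obs 1: x=2 → posterior Gamma(5, 17/5)
obs 2: x=0 → posterior Gamma(5, 22/5)
obs 3: x=6 → posterior Gamma(11, 27/5)
obs 4: x=5 → posterior Gamma(16, 32/5)
obs 5: x=4 → posterior Gamma(20, 37/5)
obs 6: x=0 → posterior Gamma(20, 42/5)
obs 7: x=4 → posterior Gamma(24, 47/5)
obs 8: x=4 → posterior Gamma(28, 52/5)
obs 9: x=5 → posterior Gamma(33, 57/5)
obs 10: x=0 → posterior Gamma(33, 62/5)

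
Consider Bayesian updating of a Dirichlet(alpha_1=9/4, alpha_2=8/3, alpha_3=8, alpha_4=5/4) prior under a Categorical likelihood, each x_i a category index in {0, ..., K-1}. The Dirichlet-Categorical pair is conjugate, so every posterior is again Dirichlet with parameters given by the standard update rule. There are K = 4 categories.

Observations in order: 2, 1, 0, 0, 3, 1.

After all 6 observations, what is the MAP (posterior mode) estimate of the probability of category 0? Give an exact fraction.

obs 1: x=2 → posterior Dirichlet(9/4, 8/3, 9, 5/4)
obs 2: x=1 → posterior Dirichlet(9/4, 11/3, 9, 5/4)
obs 3: x=0 → posterior Dirichlet(13/4, 11/3, 9, 5/4)
obs 4: x=0 → posterior Dirichlet(17/4, 11/3, 9, 5/4)
obs 5: x=3 → posterior Dirichlet(17/4, 11/3, 9, 9/4)
obs 6: x=1 → posterior Dirichlet(17/4, 14/3, 9, 9/4)

39/194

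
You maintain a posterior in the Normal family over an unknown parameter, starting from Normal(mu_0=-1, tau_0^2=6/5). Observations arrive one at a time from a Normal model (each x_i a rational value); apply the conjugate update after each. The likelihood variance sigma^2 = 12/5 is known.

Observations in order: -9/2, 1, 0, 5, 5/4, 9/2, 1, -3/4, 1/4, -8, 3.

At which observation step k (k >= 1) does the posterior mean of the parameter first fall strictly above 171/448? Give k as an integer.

obs 1: x=-9/2 → posterior Normal(-13/6, 4/5)
obs 2: x=1 → posterior Normal(-11/8, 3/5)
obs 3: x=0 → posterior Normal(-11/10, 12/25)
obs 4: x=5 → posterior Normal(-1/12, 2/5)
obs 5: x=5/4 → posterior Normal(3/28, 12/35)
obs 6: x=9/2 → posterior Normal(21/32, 3/10)
obs 7: x=1 → posterior Normal(25/36, 4/15)
obs 8: x=-3/4 → posterior Normal(11/20, 6/25)
obs 9: x=1/4 → posterior Normal(23/44, 12/55)
obs 10: x=-8 → posterior Normal(-3/16, 1/5)
obs 11: x=3 → posterior Normal(3/52, 12/65)

k = 6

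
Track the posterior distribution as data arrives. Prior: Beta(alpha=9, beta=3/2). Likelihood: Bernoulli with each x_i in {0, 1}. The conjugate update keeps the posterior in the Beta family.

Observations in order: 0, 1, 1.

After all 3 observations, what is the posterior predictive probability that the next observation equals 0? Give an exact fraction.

obs 1: x=0 → posterior Beta(9, 5/2)
obs 2: x=1 → posterior Beta(10, 5/2)
obs 3: x=1 → posterior Beta(11, 5/2)

5/27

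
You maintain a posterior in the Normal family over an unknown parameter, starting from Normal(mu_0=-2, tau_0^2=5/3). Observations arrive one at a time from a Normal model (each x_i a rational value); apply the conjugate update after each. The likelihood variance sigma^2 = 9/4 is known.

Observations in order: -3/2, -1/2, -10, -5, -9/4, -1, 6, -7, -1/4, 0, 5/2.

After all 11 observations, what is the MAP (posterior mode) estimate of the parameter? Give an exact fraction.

obs 1: x=-3/2 → posterior Normal(-84/47, 45/47)
obs 2: x=-1/2 → posterior Normal(-94/67, 45/67)
obs 3: x=-10 → posterior Normal(-98/29, 15/29)
obs 4: x=-5 → posterior Normal(-394/107, 45/107)
obs 5: x=-9/4 → posterior Normal(-439/127, 45/127)
obs 6: x=-1 → posterior Normal(-153/49, 15/49)
obs 7: x=6 → posterior Normal(-339/167, 45/167)
obs 8: x=-7 → posterior Normal(-479/187, 45/187)
obs 9: x=-1/4 → posterior Normal(-484/207, 5/23)
obs 10: x=0 → posterior Normal(-484/227, 45/227)
obs 11: x=5/2 → posterior Normal(-434/247, 45/247)

-434/247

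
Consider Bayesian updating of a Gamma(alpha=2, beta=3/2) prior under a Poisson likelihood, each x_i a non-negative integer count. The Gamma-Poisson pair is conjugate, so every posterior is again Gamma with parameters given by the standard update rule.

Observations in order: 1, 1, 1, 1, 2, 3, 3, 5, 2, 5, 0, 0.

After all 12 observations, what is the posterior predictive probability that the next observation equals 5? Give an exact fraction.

2582515867527451972178605848725928975684672/74462898441675122902293018227199467668020601

obs 1: x=1 → posterior Gamma(3, 5/2)
obs 2: x=1 → posterior Gamma(4, 7/2)
obs 3: x=1 → posterior Gamma(5, 9/2)
obs 4: x=1 → posterior Gamma(6, 11/2)
obs 5: x=2 → posterior Gamma(8, 13/2)
obs 6: x=3 → posterior Gamma(11, 15/2)
obs 7: x=3 → posterior Gamma(14, 17/2)
obs 8: x=5 → posterior Gamma(19, 19/2)
obs 9: x=2 → posterior Gamma(21, 21/2)
obs 10: x=5 → posterior Gamma(26, 23/2)
obs 11: x=0 → posterior Gamma(26, 25/2)
obs 12: x=0 → posterior Gamma(26, 27/2)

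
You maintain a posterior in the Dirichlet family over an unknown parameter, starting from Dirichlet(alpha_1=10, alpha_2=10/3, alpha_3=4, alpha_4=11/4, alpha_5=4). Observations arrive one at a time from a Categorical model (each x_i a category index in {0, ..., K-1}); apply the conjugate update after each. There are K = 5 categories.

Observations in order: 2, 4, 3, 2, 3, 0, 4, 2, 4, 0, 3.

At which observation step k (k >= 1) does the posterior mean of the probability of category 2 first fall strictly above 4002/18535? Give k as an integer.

obs 1: x=2 → posterior Dirichlet(10, 10/3, 5, 11/4, 4)
obs 2: x=4 → posterior Dirichlet(10, 10/3, 5, 11/4, 5)
obs 3: x=3 → posterior Dirichlet(10, 10/3, 5, 15/4, 5)
obs 4: x=2 → posterior Dirichlet(10, 10/3, 6, 15/4, 5)
obs 5: x=3 → posterior Dirichlet(10, 10/3, 6, 19/4, 5)
obs 6: x=0 → posterior Dirichlet(11, 10/3, 6, 19/4, 5)
obs 7: x=4 → posterior Dirichlet(11, 10/3, 6, 19/4, 6)
obs 8: x=2 → posterior Dirichlet(11, 10/3, 7, 19/4, 6)
obs 9: x=4 → posterior Dirichlet(11, 10/3, 7, 19/4, 7)
obs 10: x=0 → posterior Dirichlet(12, 10/3, 7, 19/4, 7)
obs 11: x=3 → posterior Dirichlet(12, 10/3, 7, 23/4, 7)

k = 8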